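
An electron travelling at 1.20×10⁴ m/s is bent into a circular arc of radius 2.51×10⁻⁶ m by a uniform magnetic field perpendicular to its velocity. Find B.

B ≈ 0.0272 T

From |q|vB = mv²/r, B = mv/(|q|r).
B = (9.109×10⁻³¹)(1.20×10⁴)/((1.602×10⁻¹⁹)(2.51×10⁻⁶)) ≈ 0.0272 T.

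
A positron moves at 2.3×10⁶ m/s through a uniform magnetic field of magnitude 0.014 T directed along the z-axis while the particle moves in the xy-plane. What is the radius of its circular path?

r ≈ 9.3×10⁻⁴ m

The magnetic force provides the centripetal force: |q|vB = mv²/r.
r = mv/(|q|B) = (9.109×10⁻³¹)(2.3×10⁶)/((1.602×10⁻¹⁹)(0.014)) ≈ 9.3×10⁻⁴ m.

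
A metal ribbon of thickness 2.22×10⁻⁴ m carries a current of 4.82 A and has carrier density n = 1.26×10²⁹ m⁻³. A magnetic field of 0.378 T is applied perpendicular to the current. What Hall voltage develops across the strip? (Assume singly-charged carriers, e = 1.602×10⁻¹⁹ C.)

V_H ≈ 4.07×10⁻⁷ V

V_H = IB/(n e t).
V_H = (4.82)(0.378)/((1.26×10²⁹)(1.602×10⁻¹⁹)(2.22×10⁻⁴)) ≈ 4.07×10⁻⁷ V.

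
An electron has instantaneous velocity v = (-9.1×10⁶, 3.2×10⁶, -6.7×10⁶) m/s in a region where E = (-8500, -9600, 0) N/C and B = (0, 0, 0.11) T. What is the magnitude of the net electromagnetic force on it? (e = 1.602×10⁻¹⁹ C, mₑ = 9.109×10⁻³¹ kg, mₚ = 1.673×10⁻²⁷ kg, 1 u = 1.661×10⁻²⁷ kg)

|F| ≈ 1.68×10⁻¹³ N

v×B = (3.52×10⁵, 1.00×10⁶, 0) N/C.
E + v×B = (3.44×10⁵, 9.91×10⁵, 0) N/C.
F = q(E + v×B) = (−1.602×10⁻¹⁹ C)·(3.44×10⁵, 9.91×10⁵, 0) = (-5.50×10⁻¹⁴, -1.59×10⁻¹³, 0) N.
|F| = 1.68×10⁻¹³ N.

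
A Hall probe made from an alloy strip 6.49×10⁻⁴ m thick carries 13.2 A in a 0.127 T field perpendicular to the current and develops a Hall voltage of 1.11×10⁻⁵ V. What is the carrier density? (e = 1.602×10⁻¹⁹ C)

n ≈ 1.45×10²⁷ m⁻³

From V_H = IB/(n e t), n = IB/(V_H e t).
n = (13.2)(0.127)/((1.11×10⁻⁵)(1.602×10⁻¹⁹)(6.49×10⁻⁴)) ≈ 1.45×10²⁷ m⁻³.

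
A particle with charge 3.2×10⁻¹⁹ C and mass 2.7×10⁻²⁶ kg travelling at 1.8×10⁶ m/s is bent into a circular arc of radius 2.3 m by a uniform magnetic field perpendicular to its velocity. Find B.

From |q|vB = mv²/r, B = mv/(|q|r).
B = (2.7×10⁻²⁶)(1.8×10⁶)/((3.2×10⁻¹⁹)(2.3)) ≈ 0.066 T.

B ≈ 0.066 T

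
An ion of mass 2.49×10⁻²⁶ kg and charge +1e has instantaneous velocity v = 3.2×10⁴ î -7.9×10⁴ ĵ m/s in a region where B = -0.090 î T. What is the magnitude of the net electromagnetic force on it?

v×B = (0, 0, -7110) N/C.
F = q v×B = (1.602×10⁻¹⁹ C)·(0, 0, -7110) = (0, 0, -1.14×10⁻¹⁵) N.
|F| = 1.14×10⁻¹⁵ N.

|F| ≈ 1.14×10⁻¹⁵ N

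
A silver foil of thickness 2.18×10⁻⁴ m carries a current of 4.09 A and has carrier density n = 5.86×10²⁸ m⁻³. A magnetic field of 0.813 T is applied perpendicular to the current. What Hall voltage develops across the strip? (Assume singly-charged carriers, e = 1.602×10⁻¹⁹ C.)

V_H ≈ 1.62×10⁻⁶ V

V_H = IB/(n e t).
V_H = (4.09)(0.813)/((5.86×10²⁸)(1.602×10⁻¹⁹)(2.18×10⁻⁴)) ≈ 1.62×10⁻⁶ V.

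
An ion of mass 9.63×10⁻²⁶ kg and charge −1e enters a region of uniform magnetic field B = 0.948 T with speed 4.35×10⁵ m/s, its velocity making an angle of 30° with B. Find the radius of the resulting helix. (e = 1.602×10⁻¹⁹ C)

v⊥ = v sinθ = 4.35×10⁵·sin30° ≈ 2.175×10⁵ m/s.
r = m v⊥/(|q|B) = (9.63×10⁻²⁶)(2.175×10⁵)/((1.602×10⁻¹⁹)(0.948)) ≈ 0.138 m.

r ≈ 0.138 m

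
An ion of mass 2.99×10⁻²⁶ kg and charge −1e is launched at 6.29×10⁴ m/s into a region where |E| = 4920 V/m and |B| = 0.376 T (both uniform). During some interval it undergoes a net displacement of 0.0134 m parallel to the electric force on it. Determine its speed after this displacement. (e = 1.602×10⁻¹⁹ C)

v_f ≈ 6.83×10⁴ m/s

B does no work; ΔKE = |q|E d.
½mv_f² = ½mv₀² + |q|Ed = ½(2.99×10⁻²⁶)(6.29×10⁴)² + (1.602×10⁻¹⁹)(4920)(0.0134) ≈ 5.915×10⁻¹⁷ J + 1.056×10⁻¹⁷ J ≈ 6.971×10⁻¹⁷ J.
v_f = √(2·6.971×10⁻¹⁷/2.99×10⁻²⁶) ≈ 6.83×10⁴ m/s.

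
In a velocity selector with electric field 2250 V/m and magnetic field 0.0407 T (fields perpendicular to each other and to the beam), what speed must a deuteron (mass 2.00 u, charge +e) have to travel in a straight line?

v = 5.53×10⁴ m/s

Straight-line motion ⇒ electric and magnetic forces cancel, so E = vB.
v = E/B = 2250/0.0407 = 5.53×10⁴ m/s.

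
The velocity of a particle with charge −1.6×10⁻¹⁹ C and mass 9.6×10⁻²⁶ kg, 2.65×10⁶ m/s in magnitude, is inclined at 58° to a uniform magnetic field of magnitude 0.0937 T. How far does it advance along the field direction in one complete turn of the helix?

p ≈ 56.5 m

v∥ = v cosθ = 2.65×10⁶·cos58° ≈ 1.404×10⁶ m/s.
T = 2πm/(|q|B) = 2π(9.6×10⁻²⁶)/((1.6×10⁻¹⁹)(0.0937)) ≈ 4.023×10⁻⁵ s.
pitch = v∥ T = (1.404×10⁶)(4.023×10⁻⁵) ≈ 56.5 m.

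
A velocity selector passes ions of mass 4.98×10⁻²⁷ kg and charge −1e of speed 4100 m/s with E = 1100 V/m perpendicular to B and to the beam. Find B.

B = 0.27 T

Balance of forces in the selector: qE = qvB ⇒ B = E/v.
B = 1100/4100 = 0.27 T.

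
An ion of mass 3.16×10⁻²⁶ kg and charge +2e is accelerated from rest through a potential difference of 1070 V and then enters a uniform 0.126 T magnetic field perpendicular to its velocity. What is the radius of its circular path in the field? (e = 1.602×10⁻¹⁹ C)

r ≈ 0.115 m

Acceleration: |q|V = ½mv² ⇒ v = √(2|q|V/m) = √(2·3.204×10⁻¹⁹·1070/3.16×10⁻²⁶) ≈ 1.473×10⁵ m/s.
In the field: r = mv/(|q|B) = (3.16×10⁻²⁶)(1.473×10⁵)/((3.204×10⁻¹⁹)(0.126)) ≈ 0.115 m.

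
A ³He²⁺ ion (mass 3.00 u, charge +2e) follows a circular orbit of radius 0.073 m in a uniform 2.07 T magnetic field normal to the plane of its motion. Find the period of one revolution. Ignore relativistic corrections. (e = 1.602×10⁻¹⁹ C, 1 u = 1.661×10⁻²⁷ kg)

T ≈ 4.72×10⁻⁸ s

The cyclotron period depends only on m, q, B: T = 2πm/(|q|B).
T = 2π(4.983×10⁻²⁷)/((3.204×10⁻¹⁹)(2.07)) ≈ 4.72×10⁻⁸ s.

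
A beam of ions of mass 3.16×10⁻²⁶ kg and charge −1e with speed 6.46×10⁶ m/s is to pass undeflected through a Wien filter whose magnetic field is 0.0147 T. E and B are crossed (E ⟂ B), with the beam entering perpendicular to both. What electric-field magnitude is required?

For straight-line motion qE = qvB, so E = vB.
E = 6.46×10⁶ × 0.0147 = 9.50×10⁴ V/m.

E = 9.50×10⁴ V/m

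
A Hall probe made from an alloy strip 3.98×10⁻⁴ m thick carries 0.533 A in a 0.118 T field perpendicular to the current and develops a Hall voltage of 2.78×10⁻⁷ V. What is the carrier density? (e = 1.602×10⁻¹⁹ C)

n ≈ 3.55×10²⁷ m⁻³

From V_H = IB/(n e t), n = IB/(V_H e t).
n = (0.533)(0.118)/((2.78×10⁻⁷)(1.602×10⁻¹⁹)(3.98×10⁻⁴)) ≈ 3.55×10²⁷ m⁻³.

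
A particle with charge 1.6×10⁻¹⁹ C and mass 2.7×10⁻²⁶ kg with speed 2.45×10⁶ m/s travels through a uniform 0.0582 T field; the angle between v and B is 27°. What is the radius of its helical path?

v⊥ = v sinθ = 2.45×10⁶·sin27° ≈ 1.112×10⁶ m/s.
r = m v⊥/(|q|B) = (2.7×10⁻²⁶)(1.112×10⁶)/((1.6×10⁻¹⁹)(0.0582)) ≈ 3.23 m.

r ≈ 3.23 m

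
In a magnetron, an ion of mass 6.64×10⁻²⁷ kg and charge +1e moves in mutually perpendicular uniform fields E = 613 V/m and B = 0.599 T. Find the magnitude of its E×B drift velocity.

The E×B drift speed is v_d = E/B.
v_d = 613/0.599 = 1020 m/s.

v_d ≈ 1020 m/s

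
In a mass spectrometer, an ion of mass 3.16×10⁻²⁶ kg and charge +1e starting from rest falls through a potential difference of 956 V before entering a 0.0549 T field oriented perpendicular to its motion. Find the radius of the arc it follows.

Acceleration: |q|V = ½mv² ⇒ v = √(2|q|V/m) = √(2·1.602×10⁻¹⁹·956/3.16×10⁻²⁶) ≈ 9.845×10⁴ m/s.
In the field: r = mv/(|q|B) = (3.16×10⁻²⁶)(9.845×10⁴)/((1.602×10⁻¹⁹)(0.0549)) ≈ 0.354 m.

r ≈ 0.354 m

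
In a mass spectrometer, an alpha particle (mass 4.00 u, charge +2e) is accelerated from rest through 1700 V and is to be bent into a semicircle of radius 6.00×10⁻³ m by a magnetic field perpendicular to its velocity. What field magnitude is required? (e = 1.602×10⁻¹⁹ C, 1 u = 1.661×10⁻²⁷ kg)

v = √(2|q|V/m) = √(2·3.204×10⁻¹⁹·1700/6.644×10⁻²⁷) ≈ 4.049×10⁵ m/s.
B = mv/(|q|r) = (6.644×10⁻²⁷)(4.049×10⁵)/((3.204×10⁻¹⁹)(6.00×10⁻³)) ≈ 1.40 T.

B ≈ 1.40 T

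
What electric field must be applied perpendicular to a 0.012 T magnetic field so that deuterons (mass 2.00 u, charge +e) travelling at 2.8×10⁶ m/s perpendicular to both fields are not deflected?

For straight-line motion qE = qvB, so E = vB.
E = 2.8×10⁶ × 0.012 = 3.4×10⁴ V/m.

E = 3.4×10⁴ V/m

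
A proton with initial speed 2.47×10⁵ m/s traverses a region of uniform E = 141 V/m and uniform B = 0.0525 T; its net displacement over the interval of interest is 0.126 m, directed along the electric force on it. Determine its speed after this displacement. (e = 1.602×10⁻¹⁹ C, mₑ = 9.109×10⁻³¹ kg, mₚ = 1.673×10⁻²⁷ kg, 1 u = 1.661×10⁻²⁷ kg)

B does no work; ΔKE = |q|E d.
½mv_f² = ½mv₀² + |q|Ed = ½(1.673×10⁻²⁷)(2.47×10⁵)² + (1.602×10⁻¹⁹)(141)(0.126) ≈ 5.103×10⁻¹⁷ J + 2.846×10⁻¹⁸ J ≈ 5.388×10⁻¹⁷ J.
v_f = √(2·5.388×10⁻¹⁷/1.673×10⁻²⁷) ≈ 2.54×10⁵ m/s.

v_f ≈ 2.54×10⁵ m/s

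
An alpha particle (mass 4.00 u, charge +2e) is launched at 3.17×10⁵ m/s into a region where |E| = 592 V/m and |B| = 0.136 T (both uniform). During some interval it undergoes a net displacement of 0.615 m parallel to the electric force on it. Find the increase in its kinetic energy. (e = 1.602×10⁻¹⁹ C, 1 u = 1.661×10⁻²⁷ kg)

The magnetic force is always ⟂ v and does no work; only the electric force changes KE.
ΔKE = F_E · d = |q|E d = (3.204×10⁻¹⁹)(592)(0.615) ≈ 1.17×10⁻¹⁶ J.

ΔKE ≈ 1.17×10⁻¹⁶ J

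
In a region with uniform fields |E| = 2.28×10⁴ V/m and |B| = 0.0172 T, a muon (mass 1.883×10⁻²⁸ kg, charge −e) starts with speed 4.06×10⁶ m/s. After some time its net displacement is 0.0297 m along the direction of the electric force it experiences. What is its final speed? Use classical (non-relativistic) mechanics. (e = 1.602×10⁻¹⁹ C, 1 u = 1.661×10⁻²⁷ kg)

B does no work; ΔKE = |q|E d.
½mv_f² = ½mv₀² + |q|Ed = ½(1.883×10⁻²⁸)(4.06×10⁶)² + (1.602×10⁻¹⁹)(2.28×10⁴)(0.0297) ≈ 1.552×10⁻¹⁵ J + 1.085×10⁻¹⁶ J ≈ 1.660×10⁻¹⁵ J.
v_f = √(2·1.660×10⁻¹⁵/1.883×10⁻²⁸) ≈ 4.20×10⁶ m/s.

v_f ≈ 4.20×10⁶ m/s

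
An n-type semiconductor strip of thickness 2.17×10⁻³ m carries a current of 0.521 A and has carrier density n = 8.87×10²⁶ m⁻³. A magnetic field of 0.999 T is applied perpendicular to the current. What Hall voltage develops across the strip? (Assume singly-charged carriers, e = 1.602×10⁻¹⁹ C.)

V_H ≈ 1.69×10⁻⁶ V

V_H = IB/(n e t).
V_H = (0.521)(0.999)/((8.87×10²⁶)(1.602×10⁻¹⁹)(2.17×10⁻³)) ≈ 1.69×10⁻⁶ V.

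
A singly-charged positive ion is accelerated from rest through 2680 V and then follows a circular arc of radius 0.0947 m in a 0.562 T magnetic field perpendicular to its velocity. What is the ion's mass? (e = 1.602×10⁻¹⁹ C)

Combine |q|V = ½mv² and r = mv/(|q|B): eliminate v to get m = qB²r²/(2V).
m = (1.602×10⁻¹⁹)(0.562)²(0.0947)²/(2·2680) ≈ 8.47×10⁻²⁶ kg.

m ≈ 8.47×10⁻²⁶ kg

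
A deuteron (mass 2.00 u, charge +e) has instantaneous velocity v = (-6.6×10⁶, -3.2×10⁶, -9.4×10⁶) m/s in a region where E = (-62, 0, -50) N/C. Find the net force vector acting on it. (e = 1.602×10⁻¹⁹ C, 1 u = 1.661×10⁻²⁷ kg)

F ≈ (-9.93×10⁻¹⁸, 0, -8.01×10⁻¹⁸) N

Only an electric field acts, so F = qE = (1.602×10⁻¹⁹ C)·(-62.0, 0, -50.0) = (-9.93×10⁻¹⁸, 0, -8.01×10⁻¹⁸) N.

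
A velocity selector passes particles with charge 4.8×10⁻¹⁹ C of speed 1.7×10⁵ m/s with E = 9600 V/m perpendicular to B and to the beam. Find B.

B = 0.056 T

Balance of forces in the selector: qE = qvB ⇒ B = E/v.
B = 9600/1.7×10⁵ = 0.056 T.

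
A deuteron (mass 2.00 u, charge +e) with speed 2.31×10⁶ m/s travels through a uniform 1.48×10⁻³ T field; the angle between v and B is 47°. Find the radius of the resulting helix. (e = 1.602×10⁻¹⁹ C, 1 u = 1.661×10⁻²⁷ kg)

v⊥ = v sinθ = 2.31×10⁶·sin47° ≈ 1.689×10⁶ m/s.
r = m v⊥/(|q|B) = (3.322×10⁻²⁷)(1.689×10⁶)/((1.602×10⁻¹⁹)(1.48×10⁻³)) ≈ 23.7 m.

r ≈ 23.7 m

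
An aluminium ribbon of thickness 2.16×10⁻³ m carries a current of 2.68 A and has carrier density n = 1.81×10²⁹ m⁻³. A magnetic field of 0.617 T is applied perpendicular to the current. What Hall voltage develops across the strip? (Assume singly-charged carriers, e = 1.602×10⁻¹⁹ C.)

V_H = IB/(n e t).
V_H = (2.68)(0.617)/((1.81×10²⁹)(1.602×10⁻¹⁹)(2.16×10⁻³)) ≈ 2.64×10⁻⁸ V.

V_H ≈ 2.64×10⁻⁸ V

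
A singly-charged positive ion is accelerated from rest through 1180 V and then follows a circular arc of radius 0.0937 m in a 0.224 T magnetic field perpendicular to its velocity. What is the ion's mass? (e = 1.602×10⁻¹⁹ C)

Combine |q|V = ½mv² and r = mv/(|q|B): eliminate v to get m = qB²r²/(2V).
m = (1.602×10⁻¹⁹)(0.224)²(0.0937)²/(2·1180) ≈ 2.99×10⁻²⁶ kg.

m ≈ 2.99×10⁻²⁶ kg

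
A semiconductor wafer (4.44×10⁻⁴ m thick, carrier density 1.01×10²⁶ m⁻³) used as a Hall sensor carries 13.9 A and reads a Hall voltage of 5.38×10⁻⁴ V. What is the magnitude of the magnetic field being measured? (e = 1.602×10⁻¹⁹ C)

From V_H = IB/(n e t), B = V_H n e t / I.
B = (5.38×10⁻⁴)(1.01×10²⁶)(1.602×10⁻¹⁹)(4.44×10⁻⁴)/13.9 ≈ 0.278 T.

B ≈ 0.278 T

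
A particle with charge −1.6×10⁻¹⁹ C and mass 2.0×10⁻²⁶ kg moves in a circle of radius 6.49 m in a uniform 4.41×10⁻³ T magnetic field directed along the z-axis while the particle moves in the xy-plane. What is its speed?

From |q|vB = mv²/r, v = |q|Br/m.
v = (1.6×10⁻¹⁹)(4.41×10⁻³)(6.49)/2.0×10⁻²⁶ ≈ 2.29×10⁵ m/s.

v ≈ 2.29×10⁵ m/s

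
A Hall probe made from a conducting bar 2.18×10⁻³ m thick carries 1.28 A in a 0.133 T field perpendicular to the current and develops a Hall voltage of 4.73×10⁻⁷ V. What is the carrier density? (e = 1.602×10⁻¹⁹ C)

From V_H = IB/(n e t), n = IB/(V_H e t).
n = (1.28)(0.133)/((4.73×10⁻⁷)(1.602×10⁻¹⁹)(2.18×10⁻³)) ≈ 1.03×10²⁷ m⁻³.

n ≈ 1.03×10²⁷ m⁻³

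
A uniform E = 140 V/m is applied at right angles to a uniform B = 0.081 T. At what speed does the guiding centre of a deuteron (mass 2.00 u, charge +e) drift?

v_d ≈ 1700 m/s

In crossed fields the guiding centre drifts at v_d = |E×B|/B² = E/B, independent of charge and mass.
v_d = 140/0.081 = 1700 m/s.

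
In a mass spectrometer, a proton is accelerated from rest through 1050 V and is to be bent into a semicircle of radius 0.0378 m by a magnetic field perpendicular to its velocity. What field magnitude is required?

v = √(2|q|V/m) = √(2·1.602×10⁻¹⁹·1050/1.673×10⁻²⁷) ≈ 4.484×10⁵ m/s.
B = mv/(|q|r) = (1.673×10⁻²⁷)(4.484×10⁵)/((1.602×10⁻¹⁹)(0.0378)) ≈ 0.124 T.

B ≈ 0.124 T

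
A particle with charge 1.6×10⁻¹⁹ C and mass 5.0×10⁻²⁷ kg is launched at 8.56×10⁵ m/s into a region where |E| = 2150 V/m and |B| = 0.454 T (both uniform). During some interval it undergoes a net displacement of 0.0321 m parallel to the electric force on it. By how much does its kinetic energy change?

The magnetic force is always ⟂ v and does no work; only the electric force changes KE.
ΔKE = F_E · d = |q|E d = (1.6×10⁻¹⁹)(2150)(0.0321) ≈ 1.10×10⁻¹⁷ J.

ΔKE ≈ 1.10×10⁻¹⁷ J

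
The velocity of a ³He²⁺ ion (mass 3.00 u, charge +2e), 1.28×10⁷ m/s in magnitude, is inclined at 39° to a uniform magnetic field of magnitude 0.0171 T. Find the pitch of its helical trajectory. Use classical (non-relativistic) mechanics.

v∥ = v cosθ = 1.28×10⁷·cos39° ≈ 9.947×10⁶ m/s.
T = 2πm/(|q|B) = 2π(4.983×10⁻²⁷)/((3.204×10⁻¹⁹)(0.0171)) ≈ 5.715×10⁻⁶ s.
pitch = v∥ T = (9.947×10⁶)(5.715×10⁻⁶) ≈ 56.8 m.

p ≈ 56.8 m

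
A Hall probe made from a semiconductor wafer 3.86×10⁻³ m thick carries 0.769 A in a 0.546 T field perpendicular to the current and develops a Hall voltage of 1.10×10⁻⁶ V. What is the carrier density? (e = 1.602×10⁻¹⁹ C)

From V_H = IB/(n e t), n = IB/(V_H e t).
n = (0.769)(0.546)/((1.10×10⁻⁶)(1.602×10⁻¹⁹)(3.86×10⁻³)) ≈ 6.17×10²⁶ m⁻³.

n ≈ 6.17×10²⁶ m⁻³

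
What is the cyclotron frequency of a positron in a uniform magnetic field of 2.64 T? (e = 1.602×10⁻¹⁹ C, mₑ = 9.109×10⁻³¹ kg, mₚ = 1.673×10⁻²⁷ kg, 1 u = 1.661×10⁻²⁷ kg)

f ≈ 7.39×10¹⁰ Hz

f = |q|B/(2πm).
f = (1.602×10⁻¹⁹)(2.64)/(2π·9.109×10⁻³¹) ≈ 7.39×10¹⁰ Hz.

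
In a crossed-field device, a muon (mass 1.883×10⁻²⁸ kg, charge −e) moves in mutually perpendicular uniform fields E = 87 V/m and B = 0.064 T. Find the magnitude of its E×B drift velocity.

The E×B drift speed is v_d = E/B.
v_d = 87/0.064 = 1400 m/s.

v_d ≈ 1400 m/s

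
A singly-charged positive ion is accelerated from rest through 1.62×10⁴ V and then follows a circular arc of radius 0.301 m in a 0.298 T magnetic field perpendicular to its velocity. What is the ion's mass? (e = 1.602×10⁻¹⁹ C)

m ≈ 3.98×10⁻²⁶ kg

Combine |q|V = ½mv² and r = mv/(|q|B): eliminate v to get m = qB²r²/(2V).
m = (1.602×10⁻¹⁹)(0.298)²(0.301)²/(2·1.62×10⁴) ≈ 3.98×10⁻²⁶ kg.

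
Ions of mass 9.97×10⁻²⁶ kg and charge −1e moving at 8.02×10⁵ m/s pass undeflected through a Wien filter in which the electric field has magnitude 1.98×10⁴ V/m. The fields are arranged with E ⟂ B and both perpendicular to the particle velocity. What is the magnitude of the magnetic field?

B = 0.0247 T

Balance of forces in the selector: qE = qvB ⇒ B = E/v.
B = 1.98×10⁴/8.02×10⁵ = 0.0247 T.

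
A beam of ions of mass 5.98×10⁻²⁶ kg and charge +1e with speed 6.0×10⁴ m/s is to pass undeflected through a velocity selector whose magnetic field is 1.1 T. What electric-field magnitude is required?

For straight-line motion qE = qvB, so E = vB.
E = 6.0×10⁴ × 1.1 = 6.6×10⁴ V/m.

E = 6.6×10⁴ V/m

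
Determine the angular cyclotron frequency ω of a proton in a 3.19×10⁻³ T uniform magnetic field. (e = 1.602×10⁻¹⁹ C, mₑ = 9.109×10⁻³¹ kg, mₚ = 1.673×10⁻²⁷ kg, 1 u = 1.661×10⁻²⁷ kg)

ω ≈ 3.05×10⁵ rad/s

ω = |q|B/m.
ω = (1.602×10⁻¹⁹)(3.19×10⁻³)/1.673×10⁻²⁷ ≈ 3.05×10⁵ rad/s.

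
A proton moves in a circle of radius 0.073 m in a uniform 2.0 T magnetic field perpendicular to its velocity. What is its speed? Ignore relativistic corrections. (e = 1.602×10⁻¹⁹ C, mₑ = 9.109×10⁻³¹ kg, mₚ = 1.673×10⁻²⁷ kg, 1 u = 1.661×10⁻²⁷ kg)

v ≈ 1.4×10⁷ m/s

From |q|vB = mv²/r, v = |q|Br/m.
v = (1.602×10⁻¹⁹)(2.0)(0.073)/1.673×10⁻²⁷ ≈ 1.4×10⁷ m/s.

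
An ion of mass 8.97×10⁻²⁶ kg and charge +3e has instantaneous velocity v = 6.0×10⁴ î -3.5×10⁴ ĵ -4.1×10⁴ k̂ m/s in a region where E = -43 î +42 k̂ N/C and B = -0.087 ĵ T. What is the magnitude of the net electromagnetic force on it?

v×B = (-3570, 0, -5220) N/C.
E + v×B = (-3610, 0, -5180) N/C.
F = q(E + v×B) = (4.806×10⁻¹⁹ C)·(-3610, 0, -5180) = (-1.73×10⁻¹⁵, 0, -2.49×10⁻¹⁵) N.
|F| = 3.03×10⁻¹⁵ N.

|F| ≈ 3.03×10⁻¹⁵ N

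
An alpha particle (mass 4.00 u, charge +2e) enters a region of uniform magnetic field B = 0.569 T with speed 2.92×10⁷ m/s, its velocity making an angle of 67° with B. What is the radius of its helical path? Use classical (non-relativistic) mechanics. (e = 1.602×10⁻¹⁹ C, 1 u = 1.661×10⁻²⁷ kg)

v⊥ = v sinθ = 2.92×10⁷·sin67° ≈ 2.688×10⁷ m/s.
r = m v⊥/(|q|B) = (6.644×10⁻²⁷)(2.688×10⁷)/((3.204×10⁻¹⁹)(0.569)) ≈ 0.980 m.

r ≈ 0.980 m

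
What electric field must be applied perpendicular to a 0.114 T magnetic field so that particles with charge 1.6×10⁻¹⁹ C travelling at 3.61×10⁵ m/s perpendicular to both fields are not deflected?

For straight-line motion qE = qvB, so E = vB.
E = 3.61×10⁵ × 0.114 = 4.12×10⁴ V/m.

E = 4.12×10⁴ V/m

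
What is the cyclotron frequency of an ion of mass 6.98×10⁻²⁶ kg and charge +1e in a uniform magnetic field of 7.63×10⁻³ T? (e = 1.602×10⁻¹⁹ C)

f ≈ 2790 Hz

f = |q|B/(2πm).
f = (1.602×10⁻¹⁹)(7.63×10⁻³)/(2π·6.98×10⁻²⁶) ≈ 2790 Hz.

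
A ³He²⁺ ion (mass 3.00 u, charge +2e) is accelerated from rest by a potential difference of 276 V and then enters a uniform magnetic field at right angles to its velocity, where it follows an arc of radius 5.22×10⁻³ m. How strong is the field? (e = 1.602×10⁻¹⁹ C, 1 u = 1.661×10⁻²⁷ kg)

B ≈ 0.561 T

v = √(2|q|V/m) = √(2·3.204×10⁻¹⁹·276/4.983×10⁻²⁷) ≈ 1.884×10⁵ m/s.
B = mv/(|q|r) = (4.983×10⁻²⁷)(1.884×10⁵)/((3.204×10⁻¹⁹)(5.22×10⁻³)) ≈ 0.561 T.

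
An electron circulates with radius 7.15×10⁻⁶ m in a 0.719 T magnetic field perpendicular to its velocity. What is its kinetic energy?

KE ≈ 2.32 eV

v = |q|Br/m, then KE = ½mv² = (qBr)²/(2m).
v = (1.602×10⁻¹⁹)(0.719)(7.15×10⁻⁶)/9.109×10⁻³¹ ≈ 9.041×10⁵ m/s.
KE = ½(9.109×10⁻³¹)(9.041×10⁵)² ≈ 3.72×10⁻¹⁹ J = 2.32 eV.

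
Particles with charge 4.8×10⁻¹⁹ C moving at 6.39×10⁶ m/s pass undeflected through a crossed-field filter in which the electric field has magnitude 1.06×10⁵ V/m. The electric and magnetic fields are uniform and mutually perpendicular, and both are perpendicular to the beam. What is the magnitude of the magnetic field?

Balance of forces in the selector: qE = qvB ⇒ B = E/v.
B = 1.06×10⁵/6.39×10⁶ = 0.0166 T.

B = 0.0166 T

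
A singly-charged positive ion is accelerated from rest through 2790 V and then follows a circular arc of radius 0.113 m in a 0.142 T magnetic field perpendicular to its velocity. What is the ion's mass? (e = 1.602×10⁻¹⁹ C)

m ≈ 7.39×10⁻²⁷ kg

Combine |q|V = ½mv² and r = mv/(|q|B): eliminate v to get m = qB²r²/(2V).
m = (1.602×10⁻¹⁹)(0.142)²(0.113)²/(2·2790) ≈ 7.39×10⁻²⁷ kg.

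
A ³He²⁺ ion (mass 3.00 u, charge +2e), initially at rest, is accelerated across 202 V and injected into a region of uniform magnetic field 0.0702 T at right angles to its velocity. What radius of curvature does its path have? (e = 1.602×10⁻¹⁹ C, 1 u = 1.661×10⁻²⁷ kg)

Acceleration: |q|V = ½mv² ⇒ v = √(2|q|V/m) = √(2·3.204×10⁻¹⁹·202/4.983×10⁻²⁷) ≈ 1.612×10⁵ m/s.
In the field: r = mv/(|q|B) = (4.983×10⁻²⁷)(1.612×10⁵)/((3.204×10⁻¹⁹)(0.0702)) ≈ 0.0357 m.

r ≈ 0.0357 m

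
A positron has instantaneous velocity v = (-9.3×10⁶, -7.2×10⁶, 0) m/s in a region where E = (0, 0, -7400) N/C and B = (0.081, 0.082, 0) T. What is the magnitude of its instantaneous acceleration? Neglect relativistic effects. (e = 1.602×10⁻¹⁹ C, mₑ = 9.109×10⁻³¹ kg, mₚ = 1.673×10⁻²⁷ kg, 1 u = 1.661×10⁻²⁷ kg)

|a| ≈ 3.29×10¹⁶ m/s²

v×B = (0, 0, -1.79×10⁵) N/C.
E + v×B = (0, 0, -1.87×10⁵) N/C.
F = q(E + v×B) = (1.602×10⁻¹⁹ C)·(0, 0, -1.87×10⁵) = (0, 0, -2.99×10⁻¹⁴) N.
|a| = |F|/m = 2.993×10⁻¹⁴/9.109×10⁻³¹ ≈ 3.29×10¹⁶ m/s².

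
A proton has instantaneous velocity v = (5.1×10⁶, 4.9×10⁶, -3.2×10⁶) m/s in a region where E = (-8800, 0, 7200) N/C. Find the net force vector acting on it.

Only an electric field acts, so F = qE = (1.602×10⁻¹⁹ C)·(-8800, 0, 7200) = (-1.41×10⁻¹⁵, 0, 1.15×10⁻¹⁵) N.

F ≈ (-1.41×10⁻¹⁵, 0, 1.15×10⁻¹⁵) N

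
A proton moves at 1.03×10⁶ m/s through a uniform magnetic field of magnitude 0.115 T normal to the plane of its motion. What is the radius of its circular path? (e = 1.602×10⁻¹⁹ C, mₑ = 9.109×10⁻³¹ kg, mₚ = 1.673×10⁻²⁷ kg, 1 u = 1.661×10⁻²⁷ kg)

The magnetic force provides the centripetal force: |q|vB = mv²/r.
r = mv/(|q|B) = (1.673×10⁻²⁷)(1.03×10⁶)/((1.602×10⁻¹⁹)(0.115)) ≈ 0.0935 m.

r ≈ 0.0935 m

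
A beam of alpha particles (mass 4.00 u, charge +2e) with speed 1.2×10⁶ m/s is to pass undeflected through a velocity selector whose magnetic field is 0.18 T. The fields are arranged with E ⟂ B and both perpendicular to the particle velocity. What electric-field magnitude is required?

For straight-line motion qE = qvB, so E = vB.
E = 1.2×10⁶ × 0.18 = 2.2×10⁵ V/m.

E = 2.2×10⁵ V/m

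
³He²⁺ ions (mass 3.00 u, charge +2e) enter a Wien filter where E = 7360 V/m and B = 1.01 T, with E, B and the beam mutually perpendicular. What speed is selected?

Straight-line motion ⇒ electric and magnetic forces cancel, so E = vB.
v = E/B = 7360/1.01 = 7290 m/s.

v = 7290 m/s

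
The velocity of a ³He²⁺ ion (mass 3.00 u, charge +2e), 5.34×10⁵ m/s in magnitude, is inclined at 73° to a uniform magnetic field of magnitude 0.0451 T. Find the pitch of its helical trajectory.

v∥ = v cosθ = 5.34×10⁵·cos73° ≈ 1.561×10⁵ m/s.
T = 2πm/(|q|B) = 2π(4.983×10⁻²⁷)/((3.204×10⁻¹⁹)(0.0451)) ≈ 2.167×10⁻⁶ s.
pitch = v∥ T = (1.561×10⁵)(2.167×10⁻⁶) ≈ 0.338 m.

p ≈ 0.338 m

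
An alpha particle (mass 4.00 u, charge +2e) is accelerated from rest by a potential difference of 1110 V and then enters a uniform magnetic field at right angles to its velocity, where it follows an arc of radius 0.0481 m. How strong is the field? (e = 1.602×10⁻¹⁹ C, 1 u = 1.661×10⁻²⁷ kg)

v = √(2|q|V/m) = √(2·3.204×10⁻¹⁹·1110/6.644×10⁻²⁷) ≈ 3.272×10⁵ m/s.
B = mv/(|q|r) = (6.644×10⁻²⁷)(3.272×10⁵)/((3.204×10⁻¹⁹)(0.0481)) ≈ 0.141 T.

B ≈ 0.141 T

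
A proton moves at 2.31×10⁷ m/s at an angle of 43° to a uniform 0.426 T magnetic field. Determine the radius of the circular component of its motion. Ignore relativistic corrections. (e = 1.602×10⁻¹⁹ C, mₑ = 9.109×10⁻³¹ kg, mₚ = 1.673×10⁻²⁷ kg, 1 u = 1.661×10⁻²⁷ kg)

v⊥ = v sinθ = 2.31×10⁷·sin43° ≈ 1.575×10⁷ m/s.
r = m v⊥/(|q|B) = (1.673×10⁻²⁷)(1.575×10⁷)/((1.602×10⁻¹⁹)(0.426)) ≈ 0.386 m.

r ≈ 0.386 m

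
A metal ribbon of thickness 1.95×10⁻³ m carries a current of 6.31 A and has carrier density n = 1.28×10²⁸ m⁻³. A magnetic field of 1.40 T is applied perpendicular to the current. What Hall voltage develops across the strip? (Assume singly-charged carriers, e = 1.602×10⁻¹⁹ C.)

V_H = IB/(n e t).
V_H = (6.31)(1.40)/((1.28×10²⁸)(1.602×10⁻¹⁹)(1.95×10⁻³)) ≈ 2.21×10⁻⁶ V.

V_H ≈ 2.21×10⁻⁶ V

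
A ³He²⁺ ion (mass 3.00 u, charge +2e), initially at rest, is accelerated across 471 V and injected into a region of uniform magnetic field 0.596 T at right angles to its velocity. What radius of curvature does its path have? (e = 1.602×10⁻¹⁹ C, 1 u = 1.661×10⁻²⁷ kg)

r ≈ 6.42×10⁻³ m

Acceleration: |q|V = ½mv² ⇒ v = √(2|q|V/m) = √(2·3.204×10⁻¹⁹·471/4.983×10⁻²⁷) ≈ 2.461×10⁵ m/s.
In the field: r = mv/(|q|B) = (4.983×10⁻²⁷)(2.461×10⁵)/((3.204×10⁻¹⁹)(0.596)) ≈ 6.42×10⁻³ m.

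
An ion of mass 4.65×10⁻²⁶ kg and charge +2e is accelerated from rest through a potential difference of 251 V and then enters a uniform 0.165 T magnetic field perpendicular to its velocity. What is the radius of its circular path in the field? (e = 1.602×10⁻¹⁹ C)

Acceleration: |q|V = ½mv² ⇒ v = √(2|q|V/m) = √(2·3.204×10⁻¹⁹·251/4.65×10⁻²⁶) ≈ 5.881×10⁴ m/s.
In the field: r = mv/(|q|B) = (4.65×10⁻²⁶)(5.881×10⁴)/((3.204×10⁻¹⁹)(0.165)) ≈ 0.0517 m.

r ≈ 0.0517 m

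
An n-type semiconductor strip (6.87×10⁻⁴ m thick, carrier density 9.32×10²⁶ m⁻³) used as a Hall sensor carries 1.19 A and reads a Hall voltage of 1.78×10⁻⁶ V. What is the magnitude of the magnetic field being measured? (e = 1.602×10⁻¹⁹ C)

From V_H = IB/(n e t), B = V_H n e t / I.
B = (1.78×10⁻⁶)(9.32×10²⁶)(1.602×10⁻¹⁹)(6.87×10⁻⁴)/1.19 ≈ 0.153 T.

B ≈ 0.153 T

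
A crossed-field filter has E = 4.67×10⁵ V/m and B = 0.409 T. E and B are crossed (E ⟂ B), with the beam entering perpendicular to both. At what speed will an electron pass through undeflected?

v = 1.14×10⁶ m/s

Zero net Lorentz force requires |qE| = |q v×B|, i.e. E = vB.
v = E/B = 4.67×10⁵/0.409 = 1.14×10⁶ m/s.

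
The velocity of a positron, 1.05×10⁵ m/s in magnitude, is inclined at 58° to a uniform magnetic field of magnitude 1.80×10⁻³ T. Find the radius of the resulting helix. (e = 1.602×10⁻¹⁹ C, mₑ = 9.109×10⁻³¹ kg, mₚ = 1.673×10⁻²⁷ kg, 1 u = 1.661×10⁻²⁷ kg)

v⊥ = v sinθ = 1.05×10⁵·sin58° ≈ 8.905×10⁴ m/s.
r = m v⊥/(|q|B) = (9.109×10⁻³¹)(8.905×10⁴)/((1.602×10⁻¹⁹)(1.80×10⁻³)) ≈ 2.81×10⁻⁴ m.

r ≈ 2.81×10⁻⁴ m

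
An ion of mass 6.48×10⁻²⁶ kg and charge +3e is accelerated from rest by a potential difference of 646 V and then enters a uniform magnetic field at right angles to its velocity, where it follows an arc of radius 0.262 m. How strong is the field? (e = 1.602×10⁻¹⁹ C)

v = √(2|q|V/m) = √(2·4.806×10⁻¹⁹·646/6.48×10⁻²⁶) ≈ 9.789×10⁴ m/s.
B = mv/(|q|r) = (6.48×10⁻²⁶)(9.789×10⁴)/((4.806×10⁻¹⁹)(0.262)) ≈ 0.0504 T.

B ≈ 0.0504 T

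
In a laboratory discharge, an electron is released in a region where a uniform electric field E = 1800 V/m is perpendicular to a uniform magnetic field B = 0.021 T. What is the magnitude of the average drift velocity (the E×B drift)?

The E×B drift speed is v_d = E/B.
v_d = 1800/0.021 = 8.6×10⁴ m/s.

v_d ≈ 8.6×10⁴ m/s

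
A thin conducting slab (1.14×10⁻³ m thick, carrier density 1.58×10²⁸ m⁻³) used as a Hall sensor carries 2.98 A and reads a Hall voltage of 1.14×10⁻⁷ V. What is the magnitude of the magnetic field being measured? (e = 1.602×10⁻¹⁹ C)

B ≈ 0.110 T

From V_H = IB/(n e t), B = V_H n e t / I.
B = (1.14×10⁻⁷)(1.58×10²⁸)(1.602×10⁻¹⁹)(1.14×10⁻³)/2.98 ≈ 0.110 T.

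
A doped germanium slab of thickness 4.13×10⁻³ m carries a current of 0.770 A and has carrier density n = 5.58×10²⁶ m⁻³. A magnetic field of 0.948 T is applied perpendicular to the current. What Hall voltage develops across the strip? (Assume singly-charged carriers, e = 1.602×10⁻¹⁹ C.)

V_H ≈ 1.98×10⁻⁶ V

V_H = IB/(n e t).
V_H = (0.770)(0.948)/((5.58×10²⁶)(1.602×10⁻¹⁹)(4.13×10⁻³)) ≈ 1.98×10⁻⁶ V.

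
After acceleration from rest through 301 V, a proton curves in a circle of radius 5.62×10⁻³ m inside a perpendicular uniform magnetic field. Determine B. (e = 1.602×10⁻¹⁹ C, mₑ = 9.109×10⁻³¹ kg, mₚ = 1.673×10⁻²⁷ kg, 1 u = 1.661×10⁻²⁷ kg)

v = √(2|q|V/m) = √(2·1.602×10⁻¹⁹·301/1.673×10⁻²⁷) ≈ 2.401×10⁵ m/s.
B = mv/(|q|r) = (1.673×10⁻²⁷)(2.401×10⁵)/((1.602×10⁻¹⁹)(5.62×10⁻³)) ≈ 0.446 T.

B ≈ 0.446 T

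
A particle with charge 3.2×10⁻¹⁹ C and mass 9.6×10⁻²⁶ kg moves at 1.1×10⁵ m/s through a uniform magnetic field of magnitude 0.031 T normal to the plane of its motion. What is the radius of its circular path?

The magnetic force provides the centripetal force: |q|vB = mv²/r.
r = mv/(|q|B) = (9.6×10⁻²⁶)(1.1×10⁵)/((3.2×10⁻¹⁹)(0.031)) ≈ 1.1 m.

r ≈ 1.1 m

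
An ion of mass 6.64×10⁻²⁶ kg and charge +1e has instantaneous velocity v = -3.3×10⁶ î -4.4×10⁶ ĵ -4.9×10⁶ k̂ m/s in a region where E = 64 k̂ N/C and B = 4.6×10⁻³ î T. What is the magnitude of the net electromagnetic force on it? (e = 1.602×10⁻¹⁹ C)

|F| ≈ 4.86×10⁻¹⁵ N

v×B = (0, -2.25×10⁴, 2.02×10⁴) N/C.
E + v×B = (0, -2.25×10⁴, 2.03×10⁴) N/C.
F = q(E + v×B) = (1.602×10⁻¹⁹ C)·(0, -2.25×10⁴, 2.03×10⁴) = (0, -3.61×10⁻¹⁵, 3.25×10⁻¹⁵) N.
|F| = 4.86×10⁻¹⁵ N.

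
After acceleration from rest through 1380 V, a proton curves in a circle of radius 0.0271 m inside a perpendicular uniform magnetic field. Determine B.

B ≈ 0.198 T

v = √(2|q|V/m) = √(2·1.602×10⁻¹⁹·1380/1.673×10⁻²⁷) ≈ 5.141×10⁵ m/s.
B = mv/(|q|r) = (1.673×10⁻²⁷)(5.141×10⁵)/((1.602×10⁻¹⁹)(0.0271)) ≈ 0.198 T.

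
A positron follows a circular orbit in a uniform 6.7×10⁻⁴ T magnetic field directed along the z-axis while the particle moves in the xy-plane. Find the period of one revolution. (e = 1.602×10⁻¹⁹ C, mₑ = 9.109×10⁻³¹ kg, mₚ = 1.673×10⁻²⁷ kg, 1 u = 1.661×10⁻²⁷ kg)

The cyclotron period depends only on m, q, B: T = 2πm/(|q|B).
T = 2π(9.109×10⁻³¹)/((1.602×10⁻¹⁹)(6.7×10⁻⁴)) ≈ 5.3×10⁻⁸ s.

T ≈ 5.3×10⁻⁸ s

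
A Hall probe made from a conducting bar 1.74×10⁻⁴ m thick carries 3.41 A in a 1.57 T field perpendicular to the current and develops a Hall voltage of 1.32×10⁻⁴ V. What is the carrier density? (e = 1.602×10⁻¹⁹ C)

From V_H = IB/(n e t), n = IB/(V_H e t).
n = (3.41)(1.57)/((1.32×10⁻⁴)(1.602×10⁻¹⁹)(1.74×10⁻⁴)) ≈ 1.46×10²⁷ m⁻³.

n ≈ 1.46×10²⁷ m⁻³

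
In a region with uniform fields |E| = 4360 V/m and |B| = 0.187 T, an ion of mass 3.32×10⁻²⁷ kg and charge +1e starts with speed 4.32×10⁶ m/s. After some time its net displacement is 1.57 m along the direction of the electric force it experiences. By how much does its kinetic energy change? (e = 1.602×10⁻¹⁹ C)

ΔKE ≈ 1.10×10⁻¹⁵ J

The magnetic force is always ⟂ v and does no work; only the electric force changes KE.
ΔKE = F_E · d = |q|E d = (1.602×10⁻¹⁹)(4360)(1.57) ≈ 1.10×10⁻¹⁵ J.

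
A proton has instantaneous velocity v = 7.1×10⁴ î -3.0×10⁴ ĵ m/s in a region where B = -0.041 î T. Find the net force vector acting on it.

v×B = (0, 0, -1230) N/C.
F = q v×B = (1.602×10⁻¹⁹ C)·(0, 0, -1230) = (0, 0, -1.97×10⁻¹⁶) N.

F ≈ (0, 0, -1.97×10⁻¹⁶) N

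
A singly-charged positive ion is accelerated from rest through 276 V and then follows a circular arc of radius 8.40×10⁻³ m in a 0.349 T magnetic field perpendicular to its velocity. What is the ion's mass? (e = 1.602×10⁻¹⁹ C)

Combine |q|V = ½mv² and r = mv/(|q|B): eliminate v to get m = qB²r²/(2V).
m = (1.602×10⁻¹⁹)(0.349)²(8.40×10⁻³)²/(2·276) ≈ 2.49×10⁻²⁷ kg.

m ≈ 2.49×10⁻²⁷ kg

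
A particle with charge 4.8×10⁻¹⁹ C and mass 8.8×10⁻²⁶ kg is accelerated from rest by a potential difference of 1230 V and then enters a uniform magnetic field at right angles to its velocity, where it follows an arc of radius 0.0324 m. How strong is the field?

v = √(2|q|V/m) = √(2·4.8×10⁻¹⁹·1230/8.8×10⁻²⁶) ≈ 1.158×10⁵ m/s.
B = mv/(|q|r) = (8.8×10⁻²⁶)(1.158×10⁵)/((4.8×10⁻¹⁹)(0.0324)) ≈ 0.655 T.

B ≈ 0.655 T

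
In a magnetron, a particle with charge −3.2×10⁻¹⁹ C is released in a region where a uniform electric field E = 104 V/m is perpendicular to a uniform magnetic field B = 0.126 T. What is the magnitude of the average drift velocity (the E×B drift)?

In crossed fields the guiding centre drifts at v_d = |E×B|/B² = E/B, independent of charge and mass.
v_d = 104/0.126 = 825 m/s.

v_d ≈ 825 m/s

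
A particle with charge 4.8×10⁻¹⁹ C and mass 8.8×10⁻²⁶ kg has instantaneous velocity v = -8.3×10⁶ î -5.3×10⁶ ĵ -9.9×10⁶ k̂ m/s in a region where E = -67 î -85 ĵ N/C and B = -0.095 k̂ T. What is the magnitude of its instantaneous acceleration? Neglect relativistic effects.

v×B = (5.04×10⁵, -7.88×10⁵, 0) N/C.
E + v×B = (5.03×10⁵, -7.89×10⁵, 0) N/C.
F = q(E + v×B) = (4.8×10⁻¹⁹ C)·(5.03×10⁵, -7.89×10⁵, 0) = (2.42×10⁻¹³, -3.79×10⁻¹³, 0) N.
|a| = |F|/m = 4.491×10⁻¹³/8.8×10⁻²⁶ ≈ 5.10×10¹² m/s².

|a| ≈ 5.10×10¹² m/s²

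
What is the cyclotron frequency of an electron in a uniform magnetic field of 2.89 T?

f ≈ 8.09×10¹⁰ Hz

f = |q|B/(2πm).
f = (1.602×10⁻¹⁹)(2.89)/(2π·9.109×10⁻³¹) ≈ 8.09×10¹⁰ Hz.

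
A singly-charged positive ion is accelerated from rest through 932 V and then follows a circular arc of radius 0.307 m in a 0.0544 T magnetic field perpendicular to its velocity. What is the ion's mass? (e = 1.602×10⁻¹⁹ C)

Combine |q|V = ½mv² and r = mv/(|q|B): eliminate v to get m = qB²r²/(2V).
m = (1.602×10⁻¹⁹)(0.0544)²(0.307)²/(2·932) ≈ 2.40×10⁻²⁶ kg.

m ≈ 2.40×10⁻²⁶ kg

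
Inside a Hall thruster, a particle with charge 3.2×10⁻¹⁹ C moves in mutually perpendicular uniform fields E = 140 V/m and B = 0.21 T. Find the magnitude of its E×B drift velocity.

In crossed fields the guiding centre drifts at v_d = |E×B|/B² = E/B, independent of charge and mass.
v_d = 140/0.21 = 670 m/s.

v_d ≈ 670 m/s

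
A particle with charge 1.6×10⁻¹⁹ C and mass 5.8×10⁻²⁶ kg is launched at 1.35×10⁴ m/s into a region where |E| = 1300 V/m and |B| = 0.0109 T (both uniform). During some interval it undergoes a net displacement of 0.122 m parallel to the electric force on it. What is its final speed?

B does no work; ΔKE = |q|E d.
½mv_f² = ½mv₀² + |q|Ed = ½(5.8×10⁻²⁶)(1.35×10⁴)² + (1.6×10⁻¹⁹)(1300)(0.122) ≈ 5.285×10⁻¹⁸ J + 2.538×10⁻¹⁷ J ≈ 3.066×10⁻¹⁷ J.
v_f = √(2·3.066×10⁻¹⁷/5.8×10⁻²⁶) ≈ 3.25×10⁴ m/s.

v_f ≈ 3.25×10⁴ m/s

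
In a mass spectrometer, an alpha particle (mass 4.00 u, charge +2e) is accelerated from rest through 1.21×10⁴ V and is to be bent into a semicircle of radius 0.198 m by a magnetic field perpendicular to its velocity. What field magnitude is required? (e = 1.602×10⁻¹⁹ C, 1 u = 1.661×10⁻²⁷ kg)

v = √(2|q|V/m) = √(2·3.204×10⁻¹⁹·1.21×10⁴/6.644×10⁻²⁷) ≈ 1.080×10⁶ m/s.
B = mv/(|q|r) = (6.644×10⁻²⁷)(1.080×10⁶)/((3.204×10⁻¹⁹)(0.198)) ≈ 0.113 T.

B ≈ 0.113 T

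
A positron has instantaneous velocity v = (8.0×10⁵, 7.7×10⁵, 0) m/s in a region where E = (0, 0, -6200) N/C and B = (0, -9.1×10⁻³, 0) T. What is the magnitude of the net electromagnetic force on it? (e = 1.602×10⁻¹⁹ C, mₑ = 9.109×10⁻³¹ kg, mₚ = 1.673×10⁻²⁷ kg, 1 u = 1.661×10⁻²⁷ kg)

v×B = (0, 0, -7280) N/C.
E + v×B = (0, 0, -1.35×10⁴) N/C.
F = q(E + v×B) = (1.602×10⁻¹⁹ C)·(0, 0, -1.35×10⁴) = (0, 0, -2.16×10⁻¹⁵) N.
|F| = 2.16×10⁻¹⁵ N.

|F| ≈ 2.16×10⁻¹⁵ N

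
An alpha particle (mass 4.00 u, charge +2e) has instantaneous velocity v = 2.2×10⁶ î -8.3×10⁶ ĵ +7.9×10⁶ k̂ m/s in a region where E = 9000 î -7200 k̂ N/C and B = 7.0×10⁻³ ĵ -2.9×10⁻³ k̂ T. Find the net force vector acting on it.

F ≈ (-7.12×10⁻¹⁵, 2.04×10⁻¹⁵, 2.63×10⁻¹⁵) N

v×B = (-3.12×10⁴, 6380, 1.54×10⁴) N/C.
E + v×B = (-2.22×10⁴, 6380, 8200) N/C.
F = q(E + v×B) = (3.204×10⁻¹⁹ C)·(-2.22×10⁴, 6380, 8200) = (-7.12×10⁻¹⁵, 2.04×10⁻¹⁵, 2.63×10⁻¹⁵) N.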